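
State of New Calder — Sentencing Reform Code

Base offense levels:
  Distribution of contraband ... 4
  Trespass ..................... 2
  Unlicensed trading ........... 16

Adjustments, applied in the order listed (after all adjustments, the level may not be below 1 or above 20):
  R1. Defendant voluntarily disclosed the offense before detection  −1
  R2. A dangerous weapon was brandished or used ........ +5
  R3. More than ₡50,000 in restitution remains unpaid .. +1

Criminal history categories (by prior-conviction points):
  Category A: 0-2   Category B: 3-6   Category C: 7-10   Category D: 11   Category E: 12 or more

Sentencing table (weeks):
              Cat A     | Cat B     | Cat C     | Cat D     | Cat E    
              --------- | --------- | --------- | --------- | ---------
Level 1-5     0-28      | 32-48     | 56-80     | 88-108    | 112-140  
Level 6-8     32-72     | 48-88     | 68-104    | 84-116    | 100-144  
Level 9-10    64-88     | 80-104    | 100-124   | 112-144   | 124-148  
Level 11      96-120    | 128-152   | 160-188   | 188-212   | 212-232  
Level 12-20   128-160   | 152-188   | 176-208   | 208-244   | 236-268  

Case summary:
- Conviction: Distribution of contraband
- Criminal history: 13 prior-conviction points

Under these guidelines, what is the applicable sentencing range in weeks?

Base offense level for distribution of contraband: 4.
Final offense level: 4.
Criminal history: 13 prior points → Category E (12+).
Level 4 falls in the 1-5 band.
Grid: Level 1-5 × Category E = 112-140 weeks.

112-140 weeks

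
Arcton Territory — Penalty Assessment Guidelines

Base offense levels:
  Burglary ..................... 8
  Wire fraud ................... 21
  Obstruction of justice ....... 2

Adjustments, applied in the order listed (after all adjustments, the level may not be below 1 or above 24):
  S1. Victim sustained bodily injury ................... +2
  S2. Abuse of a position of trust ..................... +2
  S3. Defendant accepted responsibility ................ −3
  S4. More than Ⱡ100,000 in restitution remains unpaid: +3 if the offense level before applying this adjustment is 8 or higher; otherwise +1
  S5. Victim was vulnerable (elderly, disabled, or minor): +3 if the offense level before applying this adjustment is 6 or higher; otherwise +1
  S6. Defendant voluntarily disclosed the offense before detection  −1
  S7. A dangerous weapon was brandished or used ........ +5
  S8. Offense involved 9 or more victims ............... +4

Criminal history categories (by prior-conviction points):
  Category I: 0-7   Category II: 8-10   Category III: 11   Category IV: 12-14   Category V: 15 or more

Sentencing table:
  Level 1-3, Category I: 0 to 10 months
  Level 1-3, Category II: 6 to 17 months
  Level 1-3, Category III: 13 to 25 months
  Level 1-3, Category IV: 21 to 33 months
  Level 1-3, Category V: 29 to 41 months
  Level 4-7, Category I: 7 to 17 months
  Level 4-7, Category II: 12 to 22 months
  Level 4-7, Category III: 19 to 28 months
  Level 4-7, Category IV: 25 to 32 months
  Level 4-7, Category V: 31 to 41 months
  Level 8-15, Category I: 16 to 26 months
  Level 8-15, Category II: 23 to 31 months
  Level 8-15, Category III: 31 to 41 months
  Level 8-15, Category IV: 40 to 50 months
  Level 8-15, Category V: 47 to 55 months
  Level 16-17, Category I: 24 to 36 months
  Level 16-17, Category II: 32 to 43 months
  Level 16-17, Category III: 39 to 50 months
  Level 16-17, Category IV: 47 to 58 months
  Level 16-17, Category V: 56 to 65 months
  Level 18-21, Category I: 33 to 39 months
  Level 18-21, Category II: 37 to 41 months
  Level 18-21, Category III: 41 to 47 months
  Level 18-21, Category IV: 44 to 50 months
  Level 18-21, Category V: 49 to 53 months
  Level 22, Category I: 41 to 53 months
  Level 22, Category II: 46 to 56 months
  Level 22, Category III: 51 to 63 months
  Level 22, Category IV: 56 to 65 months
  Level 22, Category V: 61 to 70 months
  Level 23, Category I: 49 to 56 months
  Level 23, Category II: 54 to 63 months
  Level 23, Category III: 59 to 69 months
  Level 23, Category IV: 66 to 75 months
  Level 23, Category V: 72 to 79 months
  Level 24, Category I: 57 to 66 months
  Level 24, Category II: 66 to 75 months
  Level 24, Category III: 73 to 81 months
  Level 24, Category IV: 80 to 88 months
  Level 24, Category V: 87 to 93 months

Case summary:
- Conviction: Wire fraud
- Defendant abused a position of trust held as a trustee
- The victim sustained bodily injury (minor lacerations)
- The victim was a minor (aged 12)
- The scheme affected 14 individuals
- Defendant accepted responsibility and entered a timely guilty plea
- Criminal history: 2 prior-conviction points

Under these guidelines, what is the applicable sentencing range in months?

Base offense level for wire fraud: 21.
S1 applies: 21 + 2 = 23.
S2 applies: 23 + 2 = 25.
S3 applies: 25 − 3 = 22.
S4 does not apply.
S5 applies (level before this adjustment is 22 ≥ 6, so +3): 22 + 3 = 25.
S6 does not apply.
S8 applies: 25 + 4 = 29.
Level 29 exceeds the maximum of 24; capped at 24.
Final offense level: 24.
Criminal history: 2 prior points → Category I (0-7).
Level 24 falls in the 24 band.
Grid: Level 24 × Category I = 57-66 months.

57-66 months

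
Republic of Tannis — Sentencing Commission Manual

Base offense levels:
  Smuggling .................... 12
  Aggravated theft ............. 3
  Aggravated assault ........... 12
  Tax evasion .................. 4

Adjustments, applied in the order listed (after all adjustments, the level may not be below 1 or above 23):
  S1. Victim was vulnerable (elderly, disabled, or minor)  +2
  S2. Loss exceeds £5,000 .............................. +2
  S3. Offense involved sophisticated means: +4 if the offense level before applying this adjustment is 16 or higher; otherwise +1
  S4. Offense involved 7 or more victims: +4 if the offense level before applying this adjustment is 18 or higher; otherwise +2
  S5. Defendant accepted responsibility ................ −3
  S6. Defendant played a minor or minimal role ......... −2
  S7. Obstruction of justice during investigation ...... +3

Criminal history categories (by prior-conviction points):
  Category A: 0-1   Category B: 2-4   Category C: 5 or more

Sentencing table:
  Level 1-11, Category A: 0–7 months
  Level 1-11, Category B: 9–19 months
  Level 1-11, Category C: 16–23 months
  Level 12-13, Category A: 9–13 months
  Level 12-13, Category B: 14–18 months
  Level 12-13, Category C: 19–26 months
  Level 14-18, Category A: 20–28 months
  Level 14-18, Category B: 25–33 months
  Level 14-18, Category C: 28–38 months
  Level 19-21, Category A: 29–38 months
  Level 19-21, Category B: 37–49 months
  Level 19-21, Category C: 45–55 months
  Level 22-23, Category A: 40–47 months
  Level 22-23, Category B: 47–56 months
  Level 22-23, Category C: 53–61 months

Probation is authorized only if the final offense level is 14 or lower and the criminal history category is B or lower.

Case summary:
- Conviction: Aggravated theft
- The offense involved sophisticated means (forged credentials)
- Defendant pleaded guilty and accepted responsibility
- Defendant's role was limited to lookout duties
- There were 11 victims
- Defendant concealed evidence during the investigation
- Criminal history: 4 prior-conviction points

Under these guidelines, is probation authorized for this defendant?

Yes

Base offense level for aggravated theft: 3.
S1 does not apply.
S3 applies (level before this adjustment is 3 < 16, so +1): 3 + 1 = 4.
S4 applies (level before this adjustment is 4 < 18, so +2): 4 + 2 = 6.
S5 applies: 6 − 3 = 3.
S6 applies: 3 − 2 = 1.
S7 applies: 1 + 3 = 4.
Final offense level: 4.
Criminal history: 4 prior points → Category B (2-4).
Level 4 falls in the 1-11 band.
Grid: Level 1-11 × Category B = 9-19 months.
Probation check: level 4 ≤ 14 and category B ≤ B → eligible.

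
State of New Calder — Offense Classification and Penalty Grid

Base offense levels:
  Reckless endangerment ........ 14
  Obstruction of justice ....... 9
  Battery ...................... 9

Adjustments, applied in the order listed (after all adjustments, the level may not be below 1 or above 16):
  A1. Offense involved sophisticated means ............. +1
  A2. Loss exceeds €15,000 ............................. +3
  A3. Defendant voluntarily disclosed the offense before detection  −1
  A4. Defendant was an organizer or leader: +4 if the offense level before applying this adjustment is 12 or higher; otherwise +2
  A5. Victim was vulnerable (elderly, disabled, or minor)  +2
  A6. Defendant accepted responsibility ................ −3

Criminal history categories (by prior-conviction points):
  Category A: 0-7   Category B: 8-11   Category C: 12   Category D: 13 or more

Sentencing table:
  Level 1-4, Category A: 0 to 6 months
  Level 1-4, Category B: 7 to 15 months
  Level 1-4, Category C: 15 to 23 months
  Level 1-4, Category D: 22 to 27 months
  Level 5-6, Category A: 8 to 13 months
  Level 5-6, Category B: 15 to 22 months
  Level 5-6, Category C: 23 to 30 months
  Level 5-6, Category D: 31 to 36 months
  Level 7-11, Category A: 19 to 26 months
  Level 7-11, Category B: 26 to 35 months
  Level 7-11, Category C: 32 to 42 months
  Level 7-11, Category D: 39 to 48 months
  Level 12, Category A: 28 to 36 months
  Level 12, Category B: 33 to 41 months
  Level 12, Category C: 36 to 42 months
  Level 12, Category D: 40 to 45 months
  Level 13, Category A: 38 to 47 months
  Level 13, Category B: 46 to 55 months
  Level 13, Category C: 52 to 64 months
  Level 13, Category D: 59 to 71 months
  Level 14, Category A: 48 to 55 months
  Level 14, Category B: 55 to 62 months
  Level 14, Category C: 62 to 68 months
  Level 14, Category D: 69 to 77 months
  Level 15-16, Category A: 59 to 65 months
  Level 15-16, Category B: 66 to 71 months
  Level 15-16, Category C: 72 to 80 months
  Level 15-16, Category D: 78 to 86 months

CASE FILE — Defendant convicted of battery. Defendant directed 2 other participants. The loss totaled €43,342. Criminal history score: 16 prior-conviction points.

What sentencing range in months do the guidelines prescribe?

78-86 months

Base offense level for battery: 9.
A1 does not apply.
A2 applies: 9 + 3 = 12.
A4 applies (level before this adjustment is 12 ≥ 12, so +4): 12 + 4 = 16.
Final offense level: 16.
Criminal history: 16 prior points → Category D (13+).
Level 16 falls in the 15-16 band.
Grid: Level 15-16 × Category D = 78-86 months.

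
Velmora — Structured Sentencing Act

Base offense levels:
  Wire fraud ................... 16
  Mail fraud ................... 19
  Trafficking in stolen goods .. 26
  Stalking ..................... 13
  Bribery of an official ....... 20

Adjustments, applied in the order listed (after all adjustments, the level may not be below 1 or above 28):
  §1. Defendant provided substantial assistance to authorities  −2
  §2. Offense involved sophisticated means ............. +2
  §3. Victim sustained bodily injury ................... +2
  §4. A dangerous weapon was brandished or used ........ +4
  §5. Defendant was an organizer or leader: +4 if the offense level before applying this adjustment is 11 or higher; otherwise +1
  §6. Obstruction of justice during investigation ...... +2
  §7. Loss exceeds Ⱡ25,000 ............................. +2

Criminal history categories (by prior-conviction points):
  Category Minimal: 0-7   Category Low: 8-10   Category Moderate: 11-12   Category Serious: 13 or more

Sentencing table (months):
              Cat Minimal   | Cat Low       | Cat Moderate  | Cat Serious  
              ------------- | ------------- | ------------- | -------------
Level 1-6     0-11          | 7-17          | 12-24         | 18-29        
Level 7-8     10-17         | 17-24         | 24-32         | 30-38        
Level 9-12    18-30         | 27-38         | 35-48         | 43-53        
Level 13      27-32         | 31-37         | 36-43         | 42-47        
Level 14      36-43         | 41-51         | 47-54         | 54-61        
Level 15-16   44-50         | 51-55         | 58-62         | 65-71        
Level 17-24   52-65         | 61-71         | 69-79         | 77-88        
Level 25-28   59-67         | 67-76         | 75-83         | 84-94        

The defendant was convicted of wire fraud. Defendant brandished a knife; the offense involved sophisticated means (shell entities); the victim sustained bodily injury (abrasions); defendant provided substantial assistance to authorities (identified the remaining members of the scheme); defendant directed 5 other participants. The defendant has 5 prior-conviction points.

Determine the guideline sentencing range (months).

59-67 months

Base offense level for wire fraud: 16.
§1 applies: 16 − 2 = 14.
§2 applies: 14 + 2 = 16.
§3 applies: 16 + 2 = 18.
§4 applies: 18 + 4 = 22.
§5 applies (level before this adjustment is 22 ≥ 11, so +4): 22 + 4 = 26.
§6 does not apply.
§7 does not apply.
Final offense level: 26.
Criminal history: 5 prior points → Category Minimal (0-7).
Level 26 falls in the 25-28 band.
Grid: Level 25-28 × Category Minimal = 59-67 months.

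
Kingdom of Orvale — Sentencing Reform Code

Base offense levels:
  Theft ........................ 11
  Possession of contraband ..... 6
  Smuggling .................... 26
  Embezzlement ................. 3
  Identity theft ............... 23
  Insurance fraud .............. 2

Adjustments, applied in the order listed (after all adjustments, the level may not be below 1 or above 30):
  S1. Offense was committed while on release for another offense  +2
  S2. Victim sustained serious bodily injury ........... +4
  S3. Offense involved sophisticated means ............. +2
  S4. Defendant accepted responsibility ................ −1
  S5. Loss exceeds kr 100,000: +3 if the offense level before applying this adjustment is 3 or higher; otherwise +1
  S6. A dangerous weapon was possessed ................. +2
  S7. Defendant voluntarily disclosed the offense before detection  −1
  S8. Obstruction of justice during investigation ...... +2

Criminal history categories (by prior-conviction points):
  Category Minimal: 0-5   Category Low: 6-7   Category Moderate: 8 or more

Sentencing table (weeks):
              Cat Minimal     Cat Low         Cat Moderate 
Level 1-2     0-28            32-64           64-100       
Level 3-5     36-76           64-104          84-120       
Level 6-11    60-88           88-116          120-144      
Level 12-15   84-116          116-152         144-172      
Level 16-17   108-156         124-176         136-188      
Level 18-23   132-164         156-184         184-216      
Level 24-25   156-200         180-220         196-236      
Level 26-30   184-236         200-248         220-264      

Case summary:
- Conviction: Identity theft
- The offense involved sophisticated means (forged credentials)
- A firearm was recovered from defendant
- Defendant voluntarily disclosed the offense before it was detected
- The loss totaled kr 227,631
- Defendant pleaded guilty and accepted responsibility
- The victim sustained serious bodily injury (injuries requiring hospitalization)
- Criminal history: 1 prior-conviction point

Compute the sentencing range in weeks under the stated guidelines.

184-236 weeks

Base offense level for identity theft: 23.
S2 applies: 23 + 4 = 27.
S3 applies: 27 + 2 = 29.
S4 applies: 29 − 1 = 28.
S5 applies (level before this adjustment is 28 ≥ 3, so +3): 28 + 3 = 31.
S6 applies: 31 + 2 = 33.
S7 applies: 33 − 1 = 32.
S8 does not apply.
Level 32 exceeds the maximum of 30; capped at 30.
Final offense level: 30.
Criminal history: 1 prior point → Category Minimal (0-5).
Level 30 falls in the 26-30 band.
Grid: Level 26-30 × Category Minimal = 184-236 weeks.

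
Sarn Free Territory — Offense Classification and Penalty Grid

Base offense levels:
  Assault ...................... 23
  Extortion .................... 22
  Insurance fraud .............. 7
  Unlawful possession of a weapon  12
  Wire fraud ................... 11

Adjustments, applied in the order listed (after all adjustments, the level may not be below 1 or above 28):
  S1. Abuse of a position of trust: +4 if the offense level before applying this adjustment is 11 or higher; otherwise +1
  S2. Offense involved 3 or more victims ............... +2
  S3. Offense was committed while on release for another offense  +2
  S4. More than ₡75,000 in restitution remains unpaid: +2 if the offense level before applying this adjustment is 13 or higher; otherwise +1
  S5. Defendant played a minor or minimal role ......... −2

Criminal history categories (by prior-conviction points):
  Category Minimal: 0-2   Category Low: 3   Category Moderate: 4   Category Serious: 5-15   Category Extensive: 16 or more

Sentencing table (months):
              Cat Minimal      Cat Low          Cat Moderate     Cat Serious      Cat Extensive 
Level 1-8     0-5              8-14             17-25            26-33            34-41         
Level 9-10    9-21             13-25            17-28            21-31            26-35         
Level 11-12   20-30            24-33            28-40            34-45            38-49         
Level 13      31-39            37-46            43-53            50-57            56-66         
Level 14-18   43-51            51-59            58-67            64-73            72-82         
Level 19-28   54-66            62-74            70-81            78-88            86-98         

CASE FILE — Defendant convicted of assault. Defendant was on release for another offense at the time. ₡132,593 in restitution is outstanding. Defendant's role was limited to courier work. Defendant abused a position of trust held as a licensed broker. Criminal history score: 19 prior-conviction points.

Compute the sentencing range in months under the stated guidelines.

86-98 months

Base offense level for assault: 23.
S1 applies (level before this adjustment is 23 ≥ 11, so +4): 23 + 4 = 27.
S2 does not apply.
S3 applies: 27 + 2 = 29.
S4 applies (level before this adjustment is 29 ≥ 13, so +2): 29 + 2 = 31.
S5 applies: 31 − 2 = 29.
Level 29 exceeds the maximum of 28; capped at 28.
Final offense level: 28.
Criminal history: 19 prior points → Category Extensive (16+).
Level 28 falls in the 19-28 band.
Grid: Level 19-28 × Category Extensive = 86-98 months.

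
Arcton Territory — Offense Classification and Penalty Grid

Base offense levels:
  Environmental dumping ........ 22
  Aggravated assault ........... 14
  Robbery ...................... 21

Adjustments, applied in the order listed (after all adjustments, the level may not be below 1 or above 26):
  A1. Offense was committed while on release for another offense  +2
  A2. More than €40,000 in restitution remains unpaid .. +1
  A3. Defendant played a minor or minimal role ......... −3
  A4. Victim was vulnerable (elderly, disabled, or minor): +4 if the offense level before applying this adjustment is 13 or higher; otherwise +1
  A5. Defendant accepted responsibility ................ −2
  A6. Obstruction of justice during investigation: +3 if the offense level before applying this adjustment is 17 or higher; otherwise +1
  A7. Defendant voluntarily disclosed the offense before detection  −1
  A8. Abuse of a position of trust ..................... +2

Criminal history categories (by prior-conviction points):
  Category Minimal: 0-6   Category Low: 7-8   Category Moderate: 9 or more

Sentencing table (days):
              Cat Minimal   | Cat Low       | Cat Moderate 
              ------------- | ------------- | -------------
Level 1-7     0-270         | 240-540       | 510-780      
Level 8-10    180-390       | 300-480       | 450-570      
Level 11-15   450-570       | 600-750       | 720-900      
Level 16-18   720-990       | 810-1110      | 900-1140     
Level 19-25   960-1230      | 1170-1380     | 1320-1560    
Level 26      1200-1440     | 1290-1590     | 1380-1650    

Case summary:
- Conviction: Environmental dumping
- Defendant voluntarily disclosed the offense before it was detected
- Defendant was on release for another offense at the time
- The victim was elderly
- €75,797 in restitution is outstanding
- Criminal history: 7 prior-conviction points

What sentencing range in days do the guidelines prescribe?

Base offense level for environmental dumping: 22.
A1 applies: 22 + 2 = 24.
A2 applies: 24 + 1 = 25.
A4 applies (level before this adjustment is 25 ≥ 13, so +4): 25 + 4 = 29.
A6 does not apply.
A7 applies: 29 − 1 = 28.
A8 does not apply.
Level 28 exceeds the maximum of 26; capped at 26.
Final offense level: 26.
Criminal history: 7 prior points → Category Low (7-8).
Level 26 falls in the 26 band.
Grid: Level 26 × Category Low = 1290-1590 days.

1290-1590 days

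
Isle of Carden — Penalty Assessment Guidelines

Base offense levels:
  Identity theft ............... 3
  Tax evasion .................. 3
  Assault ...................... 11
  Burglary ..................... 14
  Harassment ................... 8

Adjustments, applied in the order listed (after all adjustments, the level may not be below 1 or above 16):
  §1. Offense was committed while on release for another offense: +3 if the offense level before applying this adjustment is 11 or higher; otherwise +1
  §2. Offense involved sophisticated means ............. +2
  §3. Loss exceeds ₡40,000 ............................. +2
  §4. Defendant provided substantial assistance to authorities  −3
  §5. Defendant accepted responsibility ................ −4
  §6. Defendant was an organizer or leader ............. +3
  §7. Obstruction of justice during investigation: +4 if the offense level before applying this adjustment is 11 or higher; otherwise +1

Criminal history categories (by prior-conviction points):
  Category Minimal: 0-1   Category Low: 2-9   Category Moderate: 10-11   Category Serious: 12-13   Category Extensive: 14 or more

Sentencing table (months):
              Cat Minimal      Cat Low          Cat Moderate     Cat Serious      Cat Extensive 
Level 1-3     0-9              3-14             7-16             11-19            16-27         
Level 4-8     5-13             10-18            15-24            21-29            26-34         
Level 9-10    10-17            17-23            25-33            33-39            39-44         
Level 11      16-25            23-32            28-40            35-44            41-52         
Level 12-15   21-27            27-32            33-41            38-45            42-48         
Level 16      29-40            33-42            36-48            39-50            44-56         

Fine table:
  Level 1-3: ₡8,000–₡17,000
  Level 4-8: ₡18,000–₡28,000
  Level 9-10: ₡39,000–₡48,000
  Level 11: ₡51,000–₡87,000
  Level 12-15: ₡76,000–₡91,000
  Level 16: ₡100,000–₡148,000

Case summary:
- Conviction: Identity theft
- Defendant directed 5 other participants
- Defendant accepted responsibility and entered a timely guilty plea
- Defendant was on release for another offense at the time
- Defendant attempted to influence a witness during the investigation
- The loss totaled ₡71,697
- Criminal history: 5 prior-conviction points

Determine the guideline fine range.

Base offense level for identity theft: 3.
§1 applies (level before this adjustment is 3 < 11, so +1): 3 + 1 = 4.
§2 does not apply.
§3 applies: 4 + 2 = 6.
§4 does not apply.
§5 applies: 6 − 4 = 2.
§6 applies: 2 + 3 = 5.
§7 applies (level before this adjustment is 5 < 11, so +1): 5 + 1 = 6.
Final offense level: 6.
Level 6 falls in the 4-8 band.
Fine table: Level 4-8 → ₡18,000–₡28,000.

₡18,000–₡28,000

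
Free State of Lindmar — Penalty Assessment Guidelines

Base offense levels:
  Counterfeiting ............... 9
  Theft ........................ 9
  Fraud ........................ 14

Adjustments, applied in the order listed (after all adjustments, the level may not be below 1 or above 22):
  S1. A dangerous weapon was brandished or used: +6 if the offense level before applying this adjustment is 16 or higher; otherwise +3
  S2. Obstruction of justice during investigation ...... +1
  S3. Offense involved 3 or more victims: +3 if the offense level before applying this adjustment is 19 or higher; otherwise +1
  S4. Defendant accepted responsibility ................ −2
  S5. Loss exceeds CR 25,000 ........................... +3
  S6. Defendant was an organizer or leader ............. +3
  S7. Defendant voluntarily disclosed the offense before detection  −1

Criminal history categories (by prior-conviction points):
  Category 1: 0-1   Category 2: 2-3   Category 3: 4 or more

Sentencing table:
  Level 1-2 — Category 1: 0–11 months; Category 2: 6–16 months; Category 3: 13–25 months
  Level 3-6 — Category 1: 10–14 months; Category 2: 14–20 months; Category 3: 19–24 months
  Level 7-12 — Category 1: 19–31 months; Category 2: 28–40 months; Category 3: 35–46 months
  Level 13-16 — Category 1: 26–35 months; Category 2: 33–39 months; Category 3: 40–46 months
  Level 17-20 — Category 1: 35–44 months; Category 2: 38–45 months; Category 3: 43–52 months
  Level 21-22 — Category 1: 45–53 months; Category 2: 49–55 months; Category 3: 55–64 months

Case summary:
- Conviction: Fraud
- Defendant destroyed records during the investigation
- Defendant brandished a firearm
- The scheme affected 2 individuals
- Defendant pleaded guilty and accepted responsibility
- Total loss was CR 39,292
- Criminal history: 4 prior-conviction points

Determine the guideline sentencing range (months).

Base offense level for fraud: 14.
S1 applies (level before this adjustment is 14 < 16, so +3): 14 + 3 = 17.
S2 applies: 17 + 1 = 18.
S3 does not apply.
S4 applies: 18 − 2 = 16.
S5 applies: 16 + 3 = 19.
S7 does not apply.
Final offense level: 19.
Criminal history: 4 prior points → Category 3 (4+).
Level 19 falls in the 17-20 band.
Grid: Level 17-20 × Category 3 = 43-52 months.

43-52 months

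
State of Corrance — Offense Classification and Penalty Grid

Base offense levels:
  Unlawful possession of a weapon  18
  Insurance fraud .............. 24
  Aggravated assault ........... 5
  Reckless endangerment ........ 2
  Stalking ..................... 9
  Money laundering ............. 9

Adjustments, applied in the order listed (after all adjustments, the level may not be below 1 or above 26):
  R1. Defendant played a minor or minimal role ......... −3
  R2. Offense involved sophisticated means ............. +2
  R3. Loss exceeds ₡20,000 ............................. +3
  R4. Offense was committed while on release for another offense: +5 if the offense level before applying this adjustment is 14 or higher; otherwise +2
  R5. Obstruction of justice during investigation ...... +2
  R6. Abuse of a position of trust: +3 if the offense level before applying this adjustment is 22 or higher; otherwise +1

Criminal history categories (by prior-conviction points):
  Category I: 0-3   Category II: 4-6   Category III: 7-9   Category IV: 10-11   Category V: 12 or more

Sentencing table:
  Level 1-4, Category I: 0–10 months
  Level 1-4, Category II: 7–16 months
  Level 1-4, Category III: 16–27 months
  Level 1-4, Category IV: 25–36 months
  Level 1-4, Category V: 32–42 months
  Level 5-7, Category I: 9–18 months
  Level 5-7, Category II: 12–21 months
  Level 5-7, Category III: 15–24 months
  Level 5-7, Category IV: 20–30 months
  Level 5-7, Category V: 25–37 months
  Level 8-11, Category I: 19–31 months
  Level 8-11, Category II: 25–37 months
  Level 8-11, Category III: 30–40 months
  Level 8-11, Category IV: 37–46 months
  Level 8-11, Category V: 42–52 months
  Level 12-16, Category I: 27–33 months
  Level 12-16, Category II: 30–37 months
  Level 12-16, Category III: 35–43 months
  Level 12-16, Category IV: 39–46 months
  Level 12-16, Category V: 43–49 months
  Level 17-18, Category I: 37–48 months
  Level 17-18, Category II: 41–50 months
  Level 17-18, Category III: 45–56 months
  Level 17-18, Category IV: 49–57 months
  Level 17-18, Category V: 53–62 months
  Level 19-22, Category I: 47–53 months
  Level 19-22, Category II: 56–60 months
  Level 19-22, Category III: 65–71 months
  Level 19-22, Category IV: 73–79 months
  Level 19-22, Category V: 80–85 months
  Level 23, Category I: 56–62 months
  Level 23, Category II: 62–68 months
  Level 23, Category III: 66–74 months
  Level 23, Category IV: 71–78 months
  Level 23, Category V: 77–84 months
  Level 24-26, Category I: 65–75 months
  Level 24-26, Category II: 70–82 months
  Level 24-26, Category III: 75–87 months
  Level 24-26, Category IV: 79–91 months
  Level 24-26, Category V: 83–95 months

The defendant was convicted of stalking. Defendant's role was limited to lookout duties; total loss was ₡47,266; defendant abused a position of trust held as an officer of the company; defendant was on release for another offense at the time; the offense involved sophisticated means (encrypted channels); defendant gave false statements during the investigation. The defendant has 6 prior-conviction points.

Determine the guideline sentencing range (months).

30-37 months

Base offense level for stalking: 9.
R1 applies: 9 − 3 = 6.
R2 applies: 6 + 2 = 8.
R3 applies: 8 + 3 = 11.
R4 applies (level before this adjustment is 11 < 14, so +2): 11 + 2 = 13.
R5 applies: 13 + 2 = 15.
R6 applies (level before this adjustment is 15 < 22, so +1): 15 + 1 = 16.
Final offense level: 16.
Criminal history: 6 prior points → Category II (4-6).
Level 16 falls in the 12-16 band.
Grid: Level 12-16 × Category II = 30-37 months.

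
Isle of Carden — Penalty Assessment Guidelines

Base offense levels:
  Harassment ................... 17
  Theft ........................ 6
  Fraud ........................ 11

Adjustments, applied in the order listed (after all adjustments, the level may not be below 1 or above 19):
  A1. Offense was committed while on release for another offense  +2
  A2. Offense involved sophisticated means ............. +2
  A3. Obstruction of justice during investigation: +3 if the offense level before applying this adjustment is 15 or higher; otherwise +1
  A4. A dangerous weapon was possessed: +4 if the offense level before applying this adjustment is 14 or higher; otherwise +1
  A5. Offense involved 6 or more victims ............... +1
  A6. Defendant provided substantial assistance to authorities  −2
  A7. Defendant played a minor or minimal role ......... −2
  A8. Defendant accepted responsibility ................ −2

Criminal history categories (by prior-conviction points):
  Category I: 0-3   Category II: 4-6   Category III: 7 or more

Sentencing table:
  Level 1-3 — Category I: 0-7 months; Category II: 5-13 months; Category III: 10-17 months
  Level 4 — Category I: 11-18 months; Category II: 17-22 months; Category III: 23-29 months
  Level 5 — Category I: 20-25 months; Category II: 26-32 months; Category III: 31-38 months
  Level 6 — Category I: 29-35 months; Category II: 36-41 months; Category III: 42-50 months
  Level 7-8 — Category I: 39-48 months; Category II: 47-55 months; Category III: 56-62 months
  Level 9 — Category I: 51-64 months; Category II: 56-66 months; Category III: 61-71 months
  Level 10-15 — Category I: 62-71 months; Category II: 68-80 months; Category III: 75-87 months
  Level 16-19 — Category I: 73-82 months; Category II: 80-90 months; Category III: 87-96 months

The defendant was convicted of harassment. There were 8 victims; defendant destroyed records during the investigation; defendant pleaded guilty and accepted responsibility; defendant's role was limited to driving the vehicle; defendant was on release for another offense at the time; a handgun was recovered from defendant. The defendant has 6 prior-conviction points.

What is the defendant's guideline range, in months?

80-90 months

Base offense level for harassment: 17.
A1 applies: 17 + 2 = 19.
A3 applies (level before this adjustment is 19 ≥ 15, so +3): 19 + 3 = 22.
A4 applies (level before this adjustment is 22 ≥ 14, so +4): 22 + 4 = 26.
A5 applies: 26 + 1 = 27.
A7 applies: 27 − 2 = 25.
A8 applies: 25 − 2 = 23.
Level 23 exceeds the maximum of 19; capped at 19.
Final offense level: 19.
Criminal history: 6 prior points → Category II (4-6).
Level 19 falls in the 16-19 band.
Grid: Level 16-19 × Category II = 80-90 months.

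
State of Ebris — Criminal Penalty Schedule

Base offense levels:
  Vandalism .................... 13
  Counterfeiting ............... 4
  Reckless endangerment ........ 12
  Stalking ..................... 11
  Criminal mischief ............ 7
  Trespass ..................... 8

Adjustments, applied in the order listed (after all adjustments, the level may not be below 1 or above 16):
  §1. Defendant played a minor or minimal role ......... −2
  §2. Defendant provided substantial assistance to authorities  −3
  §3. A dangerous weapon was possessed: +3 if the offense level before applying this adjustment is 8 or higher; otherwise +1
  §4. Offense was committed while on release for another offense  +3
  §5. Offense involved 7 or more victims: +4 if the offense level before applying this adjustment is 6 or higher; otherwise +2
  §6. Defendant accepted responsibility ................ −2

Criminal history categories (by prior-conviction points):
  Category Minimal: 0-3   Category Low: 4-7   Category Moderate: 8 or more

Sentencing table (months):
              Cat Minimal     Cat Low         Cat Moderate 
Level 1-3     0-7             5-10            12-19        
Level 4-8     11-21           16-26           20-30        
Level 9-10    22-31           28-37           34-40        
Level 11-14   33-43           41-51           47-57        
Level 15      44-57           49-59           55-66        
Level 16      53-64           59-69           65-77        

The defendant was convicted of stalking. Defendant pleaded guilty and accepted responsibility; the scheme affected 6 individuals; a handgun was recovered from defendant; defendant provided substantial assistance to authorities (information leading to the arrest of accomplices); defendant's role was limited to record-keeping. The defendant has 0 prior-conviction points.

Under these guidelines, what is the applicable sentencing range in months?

11-21 months

Base offense level for stalking: 11.
§1 applies: 11 − 2 = 9.
§2 applies: 9 − 3 = 6.
§3 applies (level before this adjustment is 6 < 8, so +1): 6 + 1 = 7.
§5 does not apply.
§6 applies: 7 − 2 = 5.
Final offense level: 5.
Criminal history: 0 prior points → Category Minimal (0-3).
Level 5 falls in the 4-8 band.
Grid: Level 4-8 × Category Minimal = 11-21 months.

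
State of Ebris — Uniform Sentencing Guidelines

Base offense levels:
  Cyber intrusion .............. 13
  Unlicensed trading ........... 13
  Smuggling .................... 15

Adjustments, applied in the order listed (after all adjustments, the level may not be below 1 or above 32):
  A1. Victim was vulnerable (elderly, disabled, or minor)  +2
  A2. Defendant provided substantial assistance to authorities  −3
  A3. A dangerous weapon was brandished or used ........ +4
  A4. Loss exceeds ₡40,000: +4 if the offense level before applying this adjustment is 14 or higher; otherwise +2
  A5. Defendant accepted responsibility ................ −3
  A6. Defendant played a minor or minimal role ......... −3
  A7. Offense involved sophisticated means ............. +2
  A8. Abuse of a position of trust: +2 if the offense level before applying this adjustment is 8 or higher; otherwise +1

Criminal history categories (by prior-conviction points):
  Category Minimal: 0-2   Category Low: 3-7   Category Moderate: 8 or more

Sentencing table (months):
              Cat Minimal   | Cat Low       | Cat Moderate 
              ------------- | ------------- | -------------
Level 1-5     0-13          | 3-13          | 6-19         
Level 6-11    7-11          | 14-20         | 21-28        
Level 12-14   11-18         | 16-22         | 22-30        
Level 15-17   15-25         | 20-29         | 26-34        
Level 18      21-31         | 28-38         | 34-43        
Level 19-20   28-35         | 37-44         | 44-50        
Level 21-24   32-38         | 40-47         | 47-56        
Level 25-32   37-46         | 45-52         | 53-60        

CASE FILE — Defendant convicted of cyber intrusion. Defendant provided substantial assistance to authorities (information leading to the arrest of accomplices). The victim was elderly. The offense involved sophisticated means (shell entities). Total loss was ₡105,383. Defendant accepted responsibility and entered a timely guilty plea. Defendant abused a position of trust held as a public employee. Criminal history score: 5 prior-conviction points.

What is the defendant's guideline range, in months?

20-29 months

Base offense level for cyber intrusion: 13.
A1 applies: 13 + 2 = 15.
A2 applies: 15 − 3 = 12.
A3 does not apply.
A4 applies (level before this adjustment is 12 < 14, so +2): 12 + 2 = 14.
A5 applies: 14 − 3 = 11.
A6 does not apply.
A7 applies: 11 + 2 = 13.
A8 applies (level before this adjustment is 13 ≥ 8, so +2): 13 + 2 = 15.
Final offense level: 15.
Criminal history: 5 prior points → Category Low (3-7).
Level 15 falls in the 15-17 band.
Grid: Level 15-17 × Category Low = 20-29 months.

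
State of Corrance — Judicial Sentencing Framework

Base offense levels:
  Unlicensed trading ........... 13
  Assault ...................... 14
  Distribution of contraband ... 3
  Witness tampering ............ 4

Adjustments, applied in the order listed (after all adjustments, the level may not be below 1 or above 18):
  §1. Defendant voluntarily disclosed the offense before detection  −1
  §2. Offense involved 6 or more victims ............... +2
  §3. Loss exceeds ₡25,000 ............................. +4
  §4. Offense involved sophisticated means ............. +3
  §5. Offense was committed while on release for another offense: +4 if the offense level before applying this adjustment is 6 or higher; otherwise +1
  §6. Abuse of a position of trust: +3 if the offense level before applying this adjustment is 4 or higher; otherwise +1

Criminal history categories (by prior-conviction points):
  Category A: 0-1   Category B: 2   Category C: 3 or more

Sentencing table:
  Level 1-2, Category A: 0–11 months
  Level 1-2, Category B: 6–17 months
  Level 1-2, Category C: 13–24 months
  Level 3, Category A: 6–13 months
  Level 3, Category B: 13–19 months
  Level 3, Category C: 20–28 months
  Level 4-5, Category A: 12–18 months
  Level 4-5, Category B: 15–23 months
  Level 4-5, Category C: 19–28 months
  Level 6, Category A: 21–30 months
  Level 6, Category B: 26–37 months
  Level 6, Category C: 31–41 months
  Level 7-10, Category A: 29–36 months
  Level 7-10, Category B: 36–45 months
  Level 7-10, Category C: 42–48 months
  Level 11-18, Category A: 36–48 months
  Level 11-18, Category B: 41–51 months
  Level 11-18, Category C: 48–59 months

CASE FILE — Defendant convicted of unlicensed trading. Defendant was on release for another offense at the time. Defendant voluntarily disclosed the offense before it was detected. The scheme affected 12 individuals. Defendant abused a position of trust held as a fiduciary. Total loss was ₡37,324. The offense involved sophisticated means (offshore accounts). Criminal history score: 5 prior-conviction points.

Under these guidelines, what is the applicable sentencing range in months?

Base offense level for unlicensed trading: 13.
§1 applies: 13 − 1 = 12.
§2 applies: 12 + 2 = 14.
§3 applies: 14 + 4 = 18.
§4 applies: 18 + 3 = 21.
§5 applies (level before this adjustment is 21 ≥ 6, so +4): 21 + 4 = 25.
§6 applies (level before this adjustment is 25 ≥ 4, so +3): 25 + 3 = 28.
Level 28 exceeds the maximum of 18; capped at 18.
Final offense level: 18.
Criminal history: 5 prior points → Category C (3+).
Level 18 falls in the 11-18 band.
Grid: Level 11-18 × Category C = 48-59 months.

48-59 months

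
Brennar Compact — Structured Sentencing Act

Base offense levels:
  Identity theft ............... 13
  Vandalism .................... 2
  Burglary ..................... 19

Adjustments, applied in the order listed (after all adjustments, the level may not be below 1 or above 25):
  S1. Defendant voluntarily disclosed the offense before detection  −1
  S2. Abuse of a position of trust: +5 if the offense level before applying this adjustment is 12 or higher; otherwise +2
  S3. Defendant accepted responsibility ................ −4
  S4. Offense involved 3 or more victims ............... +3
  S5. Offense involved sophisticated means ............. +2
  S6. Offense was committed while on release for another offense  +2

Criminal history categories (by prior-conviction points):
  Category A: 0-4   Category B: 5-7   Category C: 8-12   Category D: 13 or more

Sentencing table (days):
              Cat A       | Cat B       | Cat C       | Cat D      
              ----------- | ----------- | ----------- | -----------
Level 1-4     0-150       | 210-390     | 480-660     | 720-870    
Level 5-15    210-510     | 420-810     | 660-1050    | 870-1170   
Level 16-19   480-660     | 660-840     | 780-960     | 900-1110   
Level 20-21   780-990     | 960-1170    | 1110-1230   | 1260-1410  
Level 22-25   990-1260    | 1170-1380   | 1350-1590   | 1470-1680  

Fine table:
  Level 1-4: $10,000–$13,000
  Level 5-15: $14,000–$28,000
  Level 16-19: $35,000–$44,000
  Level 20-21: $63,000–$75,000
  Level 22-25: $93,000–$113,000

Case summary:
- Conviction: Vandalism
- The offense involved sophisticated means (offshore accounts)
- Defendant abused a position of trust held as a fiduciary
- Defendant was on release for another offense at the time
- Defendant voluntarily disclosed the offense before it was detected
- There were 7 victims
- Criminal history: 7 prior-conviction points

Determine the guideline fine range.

Base offense level for vandalism: 2.
S1 applies: 2 − 1 = 1.
S2 applies (level before this adjustment is 1 < 12, so +2): 1 + 2 = 3.
S3 does not apply.
S4 applies: 3 + 3 = 6.
S5 applies: 6 + 2 = 8.
S6 applies: 8 + 2 = 10.
Final offense level: 10.
Level 10 falls in the 5-15 band.
Fine table: Level 5-15 → $14,000–$28,000.

$14,000–$28,000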